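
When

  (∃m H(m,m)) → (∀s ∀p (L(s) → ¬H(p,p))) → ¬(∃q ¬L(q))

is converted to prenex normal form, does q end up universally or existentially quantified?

Rewrite implications/biconditionals: A → B as ¬A ∨ B.
  ¬(∃m H(m,m)) ∨ ¬(∀s ∀p (¬L(s) ∨ ¬H(p,p))) ∨ ¬(∃q ¬L(q))
Move each ¬ inward, flipping quantifiers it crosses:
  (∀m ¬H(m,m)) ∨ (∃s ∃p (L(s) ∧ H(p,p))) ∨ (∀q L(q))
All bound variables are already distinct, so no renaming is needed.
Pull the quantifiers to the front (each side's bound variable is not free in the other side):
  ∀m ∃s ∃p ∀q (¬H(m,m) ∨ L(s) ∧ H(p,p) ∨ L(q))
The quantifier ∃q sits under an odd number of negations (counting the antecedent side of each →), so it flips to ∀q.

universal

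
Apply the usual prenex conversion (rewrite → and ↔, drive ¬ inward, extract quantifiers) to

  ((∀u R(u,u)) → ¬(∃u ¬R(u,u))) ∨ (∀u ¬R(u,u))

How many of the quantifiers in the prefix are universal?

Rewrite implications/biconditionals: A → B as ¬A ∨ B.
  ¬(∀u R(u,u)) ∨ ¬(∃u ¬R(u,u)) ∨ (∀u ¬R(u,u))
Push ¬ through the quantifiers and connectives to reach negation normal form:
  (∃u ¬R(u,u)) ∨ (∀u R(u,u)) ∨ (∀u ¬R(u,u))
Rename bound variables to avoid capture: u↦w1, u↦s.
  (∃u ¬R(u,u)) ∨ (∀w1 R(w1,w1)) ∨ (∀s ¬R(s,s))
Finally move all quantifiers to the prefix:
  ∃u ∀w1 ∀s (¬R(u,u) ∨ R(w1,w1) ∨ ¬R(s,s))
The prefix is ∃u ∀w1 ∀s: 2 universal, 1 existential.

2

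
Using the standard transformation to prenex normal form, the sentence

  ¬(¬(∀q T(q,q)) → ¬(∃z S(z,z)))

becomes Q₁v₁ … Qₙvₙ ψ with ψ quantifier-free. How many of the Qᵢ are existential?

Eliminate → and ↔ using ¬ and ∨.
  ¬(¬¬(∀q T(q,q)) ∨ ¬(∃z S(z,z)))
Push ¬ through the quantifiers and connectives to reach negation normal form:
  (∃q ¬T(q,q)) ∧ (∃z S(z,z))
Pull the quantifiers to the front (each side's bound variable is not free in the other side):
  ∃q ∃z (¬T(q,q) ∧ S(z,z))
The prefix is ∃q ∃z: 0 universal, 2 existential.

2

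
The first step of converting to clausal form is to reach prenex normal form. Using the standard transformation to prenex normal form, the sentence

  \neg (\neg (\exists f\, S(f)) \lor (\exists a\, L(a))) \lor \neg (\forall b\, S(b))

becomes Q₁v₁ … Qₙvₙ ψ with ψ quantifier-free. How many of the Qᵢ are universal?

Drive negations inward (¬∀x A ≡ ∃x ¬A, ¬∃x A ≡ ∀x ¬A, De Morgan for ∧/∨):
  (\exists f\, S(f)) \land (\forall a\, \neg L(a)) \lor (\exists b\, \neg S(b))
Extract every quantifier outward, since the variables are now distinct and don't occur free across branches:
  \exists f\, \forall a\, \exists b\, (S(f) \land \neg L(a) \lor \neg S(b))
The prefix is \exists f \forall a \exists b: 1 universal, 2 existential.

1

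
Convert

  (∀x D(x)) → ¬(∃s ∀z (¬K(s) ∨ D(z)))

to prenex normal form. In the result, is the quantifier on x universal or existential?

First replace A → B with ¬A ∨ B.
  ¬(∀x D(x)) ∨ ¬(∃s ∀z (¬K(s) ∨ D(z)))
Drive negations inward (¬∀x A ≡ ∃x ¬A, ¬∃x A ≡ ∀x ¬A, De Morgan for ∧/∨):
  (∃x ¬D(x)) ∨ (∀s ∃z (K(s) ∧ ¬D(z)))
All bound variables are already distinct, so no renaming is needed.
Extract every quantifier outward, since the variables are now distinct and don't occur free across branches:
  ∃x ∀s ∃z (¬D(x) ∨ K(s) ∧ ¬D(z))
The quantifier ∀x sits under an odd number of negations (counting the antecedent side of each →), so it flips to ∃x.

existential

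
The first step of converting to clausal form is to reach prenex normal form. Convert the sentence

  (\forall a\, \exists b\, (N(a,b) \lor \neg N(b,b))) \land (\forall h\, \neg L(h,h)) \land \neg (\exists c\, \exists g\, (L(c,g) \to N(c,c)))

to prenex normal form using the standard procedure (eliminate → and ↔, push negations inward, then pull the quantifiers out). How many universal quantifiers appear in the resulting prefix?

Eliminate → and ↔ using ¬ and ∨.
  (\forall a\, \exists b\, (N(a,b) \lor \neg N(b,b))) \land (\forall h\, \neg L(h,h)) \land \neg (\exists c\, \exists g\, (\neg L(c,g) \lor N(c,c)))
Push ¬ through the quantifiers and connectives to reach negation normal form:
  (\forall a\, \exists b\, (N(a,b) \lor \neg N(b,b))) \land (\forall h\, \neg L(h,h)) \land (\forall c\, \forall g\, (L(c,g) \land \neg N(c,c)))
Pull the quantifiers to the front (each side's bound variable is not free in the other side):
  \forall a\, \exists b\, \forall h\, \forall c\, \forall g\, ((N(a,b) \lor \neg N(b,b)) \land \neg L(h,h) \land L(c,g) \land \neg N(c,c))
The prefix is \forall a \exists b \forall h \forall c \forall g: 4 universal, 1 existential.

4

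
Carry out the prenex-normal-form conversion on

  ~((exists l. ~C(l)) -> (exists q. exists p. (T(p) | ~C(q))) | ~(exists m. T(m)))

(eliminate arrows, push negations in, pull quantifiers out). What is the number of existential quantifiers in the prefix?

Eliminate → and ↔ using ¬ and ∨.
  ~(~(exists l. ~C(l)) | (exists q. exists p. (T(p) | ~C(q))) | ~(exists m. T(m)))
Move each ¬ inward, flipping quantifiers it crosses:
  (exists l. ~C(l)) & (forall q. forall p. (~T(p) & C(q))) & (exists m. T(m))
All bound variables are already distinct, so no renaming is needed.
Extract every quantifier outward, since the variables are now distinct and don't occur free across branches:
  exists l. forall q. forall p. exists m. (~C(l) & ~T(p) & C(q) & T(m))
The prefix is exists l forall q forall p exists m: 2 universal, 2 existential.

2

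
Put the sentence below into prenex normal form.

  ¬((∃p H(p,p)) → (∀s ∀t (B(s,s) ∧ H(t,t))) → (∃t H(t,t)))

Rewrite implications/biconditionals: A → B as ¬A ∨ B.
  ¬(¬(∃p H(p,p)) ∨ ¬(∀s ∀t (B(s,s) ∧ H(t,t))) ∨ (∃t H(t,t)))
Drive negations inward (¬∀x A ≡ ∃x ¬A, ¬∃x A ≡ ∀x ¬A, De Morgan for ∧/∨):
  (∃p H(p,p)) ∧ (∀s ∀t (B(s,s) ∧ H(t,t))) ∧ (∀t ¬H(t,t))
Standardize variables apart so no two quantifiers bind the same name: t↦y1.
  (∃p H(p,p)) ∧ (∀s ∀t (B(s,s) ∧ H(t,t))) ∧ (∀y1 ¬H(y1,y1))
Finally move all quantifiers to the prefix:
  ∃p ∀s ∀t ∀y1 (H(p,p) ∧ B(s,s) ∧ H(t,t) ∧ ¬H(y1,y1))

∃p ∀s ∀t ∀y1 (H(p,p) ∧ B(s,s) ∧ H(t,t) ∧ ¬H(y1,y1))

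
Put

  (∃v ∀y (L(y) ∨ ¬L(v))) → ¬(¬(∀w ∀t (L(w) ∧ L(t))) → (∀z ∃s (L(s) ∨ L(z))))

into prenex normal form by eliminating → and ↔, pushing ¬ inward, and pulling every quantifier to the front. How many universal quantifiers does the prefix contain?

Rewrite implications/biconditionals: A → B as ¬A ∨ B.
  ¬(∃v ∀y (L(y) ∨ ¬L(v))) ∨ ¬(¬¬(∀w ∀t (L(w) ∧ L(t))) ∨ (∀z ∃s (L(s) ∨ L(z))))
Push ¬ through the quantifiers and connectives to reach negation normal form:
  (∀v ∃y (¬L(y) ∧ L(v))) ∨ (∃w ∃t (¬L(w) ∨ ¬L(t))) ∧ (∃z ∀s (¬L(s) ∧ ¬L(z)))
Extract every quantifier outward, since the variables are now distinct and don't occur free across branches:
  ∀v ∃y ∃w ∃t ∃z ∀s (¬L(y) ∧ L(v) ∨ (¬L(w) ∨ ¬L(t)) ∧ ¬L(s) ∧ ¬L(z))
The prefix is ∀v ∃y ∃w ∃t ∃z ∀s: 2 universal, 4 existential.

2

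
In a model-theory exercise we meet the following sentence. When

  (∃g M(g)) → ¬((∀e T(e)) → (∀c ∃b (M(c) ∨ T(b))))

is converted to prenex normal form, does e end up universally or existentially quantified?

universal

First replace A → B with ¬A ∨ B.
  ¬(∃g M(g)) ∨ ¬(¬(∀e T(e)) ∨ (∀c ∃b (M(c) ∨ T(b))))
Drive negations inward (¬∀x A ≡ ∃x ¬A, ¬∃x A ≡ ∀x ¬A, De Morgan for ∧/∨):
  (∀g ¬M(g)) ∨ (∀e T(e)) ∧ (∃c ∀b (¬M(c) ∧ ¬T(b)))
Finally move all quantifiers to the prefix:
  ∀g ∀e ∃c ∀b (¬M(g) ∨ T(e) ∧ ¬M(c) ∧ ¬T(b))
The quantifier ∀e sits under an even number of negations (counting the antecedent side of each →), so it remains universal.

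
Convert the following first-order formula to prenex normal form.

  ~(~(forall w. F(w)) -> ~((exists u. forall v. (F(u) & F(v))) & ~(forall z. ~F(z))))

exists w. exists u. forall v. exists z. (~F(w) & F(u) & F(v) & F(z))

Rewrite implications/biconditionals: A → B as ¬A ∨ B.
  ~(~~(forall w. F(w)) | ~((exists u. forall v. (F(u) & F(v))) & ~(forall z. ~F(z))))
Drive negations inward (¬∀x A ≡ ∃x ¬A, ¬∃x A ≡ ∀x ¬A, De Morgan for ∧/∨):
  (exists w. ~F(w)) & (exists u. forall v. (F(u) & F(v))) & (exists z. F(z))
All bound variables are already distinct, so no renaming is needed.
Pull the quantifiers to the front (each side's bound variable is not free in the other side):
  exists w. exists u. forall v. exists z. (~F(w) & F(u) & F(v) & F(z))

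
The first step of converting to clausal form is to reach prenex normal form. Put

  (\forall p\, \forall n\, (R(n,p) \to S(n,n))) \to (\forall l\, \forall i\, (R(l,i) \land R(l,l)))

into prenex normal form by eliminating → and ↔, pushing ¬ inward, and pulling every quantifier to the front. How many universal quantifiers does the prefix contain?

2

First replace A → B with ¬A ∨ B.
  \neg (\forall p\, \forall n\, (\neg R(n,p) \lor S(n,n))) \lor (\forall l\, \forall i\, (R(l,i) \land R(l,l)))
Drive negations inward (¬∀x A ≡ ∃x ¬A, ¬∃x A ≡ ∀x ¬A, De Morgan for ∧/∨):
  (\exists p\, \exists n\, (R(n,p) \land \neg S(n,n))) \lor (\forall l\, \forall i\, (R(l,i) \land R(l,l)))
Extract every quantifier outward, since the variables are now distinct and don't occur free across branches:
  \exists p\, \exists n\, \forall l\, \forall i\, (R(n,p) \land \neg S(n,n) \lor R(l,i) \land R(l,l))
The prefix is \exists p \exists n \forall l \forall i: 2 universal, 2 existential.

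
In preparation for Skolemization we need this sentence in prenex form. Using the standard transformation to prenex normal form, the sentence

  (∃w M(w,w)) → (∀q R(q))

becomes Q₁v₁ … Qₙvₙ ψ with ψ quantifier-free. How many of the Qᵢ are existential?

First replace A → B with ¬A ∨ B.
  ¬(∃w M(w,w)) ∨ (∀q R(q))
Move each ¬ inward, flipping quantifiers it crosses:
  (∀w ¬M(w,w)) ∨ (∀q R(q))
Finally move all quantifiers to the prefix:
  ∀w ∀q (¬M(w,w) ∨ R(q))
The prefix is ∀w ∀q: 2 universal, 0 existential.

0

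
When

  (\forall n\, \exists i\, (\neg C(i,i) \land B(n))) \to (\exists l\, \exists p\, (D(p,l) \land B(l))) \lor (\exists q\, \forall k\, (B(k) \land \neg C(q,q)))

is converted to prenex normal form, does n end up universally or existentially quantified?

existential

Eliminate → and ↔ using ¬ and ∨.
  \neg (\forall n\, \exists i\, (\neg C(i,i) \land B(n))) \lor (\exists l\, \exists p\, (D(p,l) \land B(l))) \lor (\exists q\, \forall k\, (B(k) \land \neg C(q,q)))
Move each ¬ inward, flipping quantifiers it crosses:
  (\exists n\, \forall i\, (C(i,i) \lor \neg B(n))) \lor (\exists l\, \exists p\, (D(p,l) \land B(l))) \lor (\exists q\, \forall k\, (B(k) \land \neg C(q,q)))
All bound variables are already distinct, so no renaming is needed.
Pull the quantifiers to the front (each side's bound variable is not free in the other side):
  \exists n\, \forall i\, \exists l\, \exists p\, \exists q\, \forall k\, (C(i,i) \lor \neg B(n) \lor D(p,l) \land B(l) \lor B(k) \land \neg C(q,q))
The quantifier \forall n sits under an odd number of negations (counting the antecedent side of each →), so it flips to \exists n.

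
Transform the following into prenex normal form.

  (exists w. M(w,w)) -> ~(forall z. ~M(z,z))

forall w. exists z. (~M(w,w) | M(z,z))

First replace A → B with ¬A ∨ B.
  ~(exists w. M(w,w)) | ~(forall z. ~M(z,z))
Push ¬ through the quantifiers and connectives to reach negation normal form:
  (forall w. ~M(w,w)) | (exists z. M(z,z))
Extract every quantifier outward, since the variables are now distinct and don't occur free across branches:
  forall w. exists z. (~M(w,w) | M(z,z))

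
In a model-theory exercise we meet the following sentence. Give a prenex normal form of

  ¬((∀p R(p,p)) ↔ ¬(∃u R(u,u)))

∀p ∃u ∀y1 ∃x1 (R(p,p) ∧ R(u,u) ∨ ¬R(y1,y1) ∧ ¬R(x1,x1))

Eliminate → and ↔ using ¬ and ∨; A ↔ B as (¬A ∨ B) ∧ (¬B ∨ A).
  ¬((¬(∀p R(p,p)) ∨ ¬(∃u R(u,u))) ∧ (¬¬(∃u R(u,u)) ∨ (∀p R(p,p))))
Move each ¬ inward, flipping quantifiers it crosses:
  (∀p R(p,p)) ∧ (∃u R(u,u)) ∨ (∀u ¬R(u,u)) ∧ (∃p ¬R(p,p))
Give each quantifier a distinct variable: u↦y1, p↦x1.
  (∀p R(p,p)) ∧ (∃u R(u,u)) ∨ (∀y1 ¬R(y1,y1)) ∧ (∃x1 ¬R(x1,x1))
Pull the quantifiers to the front (each side's bound variable is not free in the other side):
  ∀p ∃u ∀y1 ∃x1 (R(p,p) ∧ R(u,u) ∨ ¬R(y1,y1) ∧ ¬R(x1,x1))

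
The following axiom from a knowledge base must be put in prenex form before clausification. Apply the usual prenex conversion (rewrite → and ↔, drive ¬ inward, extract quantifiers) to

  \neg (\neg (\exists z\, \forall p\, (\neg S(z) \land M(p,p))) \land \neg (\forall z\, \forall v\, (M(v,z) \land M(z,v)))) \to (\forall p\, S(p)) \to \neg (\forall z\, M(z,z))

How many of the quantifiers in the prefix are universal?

First replace A → B with ¬A ∨ B.
  \neg \neg (\neg (\exists z\, \forall p\, (\neg S(z) \land M(p,p))) \land \neg (\forall z\, \forall v\, (M(v,z) \land M(z,v)))) \lor \neg (\forall p\, S(p)) \lor \neg (\forall z\, M(z,z))
Move each ¬ inward, flipping quantifiers it crosses:
  (\forall z\, \exists p\, (S(z) \lor \neg M(p,p))) \land (\exists z\, \exists v\, (\neg M(v,z) \lor \neg M(z,v))) \lor (\exists p\, \neg S(p)) \lor (\exists z\, \neg M(z,z))
Give each quantifier a distinct variable: z↦r, p↦b, z↦x1.
  (\forall z\, \exists p\, (S(z) \lor \neg M(p,p))) \land (\exists r\, \exists v\, (\neg M(v,r) \lor \neg M(r,v))) \lor (\exists b\, \neg S(b)) \lor (\exists x1\, \neg M(x1,x1))
Finally move all quantifiers to the prefix:
  \forall z\, \exists p\, \exists r\, \exists v\, \exists b\, \exists x1\, ((S(z) \lor \neg M(p,p)) \land (\neg M(v,r) \lor \neg M(r,v)) \lor \neg S(b) \lor \neg M(x1,x1))
The prefix is \forall z \exists p \exists r \exists v \exists b \exists x1: 1 universal, 5 existential.

1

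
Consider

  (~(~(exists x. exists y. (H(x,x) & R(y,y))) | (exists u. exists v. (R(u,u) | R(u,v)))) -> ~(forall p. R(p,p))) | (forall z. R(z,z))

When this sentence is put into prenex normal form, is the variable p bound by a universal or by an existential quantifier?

First replace A → B with ¬A ∨ B.
  ~~(~(exists x. exists y. (H(x,x) & R(y,y))) | (exists u. exists v. (R(u,u) | R(u,v)))) | ~(forall p. R(p,p)) | (forall z. R(z,z))
Drive negations inward (¬∀x A ≡ ∃x ¬A, ¬∃x A ≡ ∀x ¬A, De Morgan for ∧/∨):
  (forall x. forall y. (~H(x,x) | ~R(y,y))) | (exists u. exists v. (R(u,u) | R(u,v))) | (exists p. ~R(p,p)) | (forall z. R(z,z))
All bound variables are already distinct, so no renaming is needed.
Pull the quantifiers to the front (each side's bound variable is not free in the other side):
  forall x. forall y. exists u. exists v. exists p. forall z. (~H(x,x) | ~R(y,y) | R(u,u) | R(u,v) | ~R(p,p) | R(z,z))
The quantifier forall p sits under an odd number of negations (counting the antecedent side of each →), so it flips to exists p.

existential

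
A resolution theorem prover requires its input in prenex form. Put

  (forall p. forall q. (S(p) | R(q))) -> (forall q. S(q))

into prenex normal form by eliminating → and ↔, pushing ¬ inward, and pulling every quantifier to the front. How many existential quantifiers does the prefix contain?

Rewrite implications/biconditionals: A → B as ¬A ∨ B.
  ~(forall p. forall q. (S(p) | R(q))) | (forall q. S(q))
Drive negations inward (¬∀x A ≡ ∃x ¬A, ¬∃x A ≡ ∀x ¬A, De Morgan for ∧/∨):
  (exists p. exists q. (~S(p) & ~R(q))) | (forall q. S(q))
Rename bound variables to avoid capture: q↦z1.
  (exists p. exists q. (~S(p) & ~R(q))) | (forall z1. S(z1))
Extract every quantifier outward, since the variables are now distinct and don't occur free across branches:
  exists p. exists q. forall z1. (~S(p) & ~R(q) | S(z1))
The prefix is exists p exists q forall z1: 1 universal, 2 existential.

2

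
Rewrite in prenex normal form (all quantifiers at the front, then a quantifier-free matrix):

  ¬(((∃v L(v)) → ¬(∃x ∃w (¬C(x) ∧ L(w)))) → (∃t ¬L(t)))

∀v ∀x ∀w ∀t ((¬L(v) ∨ C(x) ∨ ¬L(w)) ∧ L(t))

Eliminate → and ↔ using ¬ and ∨.
  ¬(¬(¬(∃v L(v)) ∨ ¬(∃x ∃w (¬C(x) ∧ L(w)))) ∨ (∃t ¬L(t)))
Move each ¬ inward, flipping quantifiers it crosses:
  ((∀v ¬L(v)) ∨ (∀x ∀w (C(x) ∨ ¬L(w)))) ∧ (∀t L(t))
All bound variables are already distinct, so no renaming is needed.
Pull the quantifiers to the front (each side's bound variable is not free in the other side):
  ∀v ∀x ∀w ∀t ((¬L(v) ∨ C(x) ∨ ¬L(w)) ∧ L(t))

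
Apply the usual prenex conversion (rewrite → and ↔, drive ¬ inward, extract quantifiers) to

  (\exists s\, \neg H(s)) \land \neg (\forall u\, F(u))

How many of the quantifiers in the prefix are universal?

0

Push ¬ through the quantifiers and connectives to reach negation normal form:
  (\exists s\, \neg H(s)) \land (\exists u\, \neg F(u))
All bound variables are already distinct, so no renaming is needed.
Pull the quantifiers to the front (each side's bound variable is not free in the other side):
  \exists s\, \exists u\, (\neg H(s) \land \neg F(u))
The prefix is \exists s \exists u: 0 universal, 2 existential.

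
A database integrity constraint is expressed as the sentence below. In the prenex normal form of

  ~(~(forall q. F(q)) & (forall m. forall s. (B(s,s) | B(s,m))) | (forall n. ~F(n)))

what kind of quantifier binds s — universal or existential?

existential

Move each ¬ inward, flipping quantifiers it crosses:
  ((forall q. F(q)) | (exists m. exists s. (~B(s,s) & ~B(s,m)))) & (exists n. F(n))
All bound variables are already distinct, so no renaming is needed.
Pull the quantifiers to the front (each side's bound variable is not free in the other side):
  forall q. exists m. exists s. exists n. ((F(q) | ~B(s,s) & ~B(s,m)) & F(n))
The quantifier forall s sits under an odd number of negations, so it flips to exists s.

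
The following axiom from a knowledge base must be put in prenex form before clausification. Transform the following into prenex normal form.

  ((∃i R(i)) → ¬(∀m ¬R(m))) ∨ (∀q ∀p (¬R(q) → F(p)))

∀i ∃m ∀q ∀p (¬R(i) ∨ R(m) ∨ R(q) ∨ F(p))

Rewrite implications/biconditionals: A → B as ¬A ∨ B.
  ¬(∃i R(i)) ∨ ¬(∀m ¬R(m)) ∨ (∀q ∀p (¬¬R(q) ∨ F(p)))
Push ¬ through the quantifiers and connectives to reach negation normal form:
  (∀i ¬R(i)) ∨ (∃m R(m)) ∨ (∀q ∀p (R(q) ∨ F(p)))
All bound variables are already distinct, so no renaming is needed.
Pull the quantifiers to the front (each side's bound variable is not free in the other side):
  ∀i ∃m ∀q ∀p (¬R(i) ∨ R(m) ∨ R(q) ∨ F(p))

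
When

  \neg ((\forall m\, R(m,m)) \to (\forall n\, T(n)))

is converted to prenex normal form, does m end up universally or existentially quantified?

universal

Rewrite implications/biconditionals: A → B as ¬A ∨ B.
  \neg (\neg (\forall m\, R(m,m)) \lor (\forall n\, T(n)))
Move each ¬ inward, flipping quantifiers it crosses:
  (\forall m\, R(m,m)) \land (\exists n\, \neg T(n))
Pull the quantifiers to the front (each side's bound variable is not free in the other side):
  \forall m\, \exists n\, (R(m,m) \land \neg T(n))
The quantifier \forall m sits under an even number of negations (counting the antecedent side of each →), so it remains universal.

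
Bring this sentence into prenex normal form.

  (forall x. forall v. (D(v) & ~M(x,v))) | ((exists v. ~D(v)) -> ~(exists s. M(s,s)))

forall x. forall v. forall y1. forall s. (D(v) & ~M(x,v) | D(y1) | ~M(s,s))

First replace A → B with ¬A ∨ B.
  (forall x. forall v. (D(v) & ~M(x,v))) | ~(exists v. ~D(v)) | ~(exists s. M(s,s))
Push ¬ through the quantifiers and connectives to reach negation normal form:
  (forall x. forall v. (D(v) & ~M(x,v))) | (forall v. D(v)) | (forall s. ~M(s,s))
Rename bound variables to avoid capture: v↦y1.
  (forall x. forall v. (D(v) & ~M(x,v))) | (forall y1. D(y1)) | (forall s. ~M(s,s))
Finally move all quantifiers to the prefix:
  forall x. forall v. forall y1. forall s. (D(v) & ~M(x,v) | D(y1) | ~M(s,s))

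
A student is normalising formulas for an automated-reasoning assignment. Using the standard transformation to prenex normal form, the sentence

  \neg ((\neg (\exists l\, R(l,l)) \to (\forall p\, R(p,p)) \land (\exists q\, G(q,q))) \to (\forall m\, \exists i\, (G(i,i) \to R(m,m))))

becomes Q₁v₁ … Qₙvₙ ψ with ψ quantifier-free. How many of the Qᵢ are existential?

3

First replace A → B with ¬A ∨ B.
  \neg (\neg (\neg \neg (\exists l\, R(l,l)) \lor (\forall p\, R(p,p)) \land (\exists q\, G(q,q))) \lor (\forall m\, \exists i\, (\neg G(i,i) \lor R(m,m))))
Push ¬ through the quantifiers and connectives to reach negation normal form:
  ((\exists l\, R(l,l)) \lor (\forall p\, R(p,p)) \land (\exists q\, G(q,q))) \land (\exists m\, \forall i\, (G(i,i) \land \neg R(m,m)))
Finally move all quantifiers to the prefix:
  \exists l\, \forall p\, \exists q\, \exists m\, \forall i\, ((R(l,l) \lor R(p,p) \land G(q,q)) \land G(i,i) \land \neg R(m,m))
The prefix is \exists l \forall p \exists q \exists m \forall i: 2 universal, 3 existential.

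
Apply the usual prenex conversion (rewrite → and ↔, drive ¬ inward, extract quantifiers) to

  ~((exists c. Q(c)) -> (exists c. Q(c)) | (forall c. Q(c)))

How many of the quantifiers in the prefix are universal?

Eliminate → and ↔ using ¬ and ∨.
  ~(~(exists c. Q(c)) | (exists c. Q(c)) | (forall c. Q(c)))
Move each ¬ inward, flipping quantifiers it crosses:
  (exists c. Q(c)) & (forall c. ~Q(c)) & (exists c. ~Q(c))
Standardize variables apart so no two quantifiers bind the same name: c↦z, c↦y.
  (exists c. Q(c)) & (forall z. ~Q(z)) & (exists y. ~Q(y))
Pull the quantifiers to the front (each side's bound variable is not free in the other side):
  exists c. forall z. exists y. (Q(c) & ~Q(z) & ~Q(y))
The prefix is exists c forall z exists y: 1 universal, 2 existential.

1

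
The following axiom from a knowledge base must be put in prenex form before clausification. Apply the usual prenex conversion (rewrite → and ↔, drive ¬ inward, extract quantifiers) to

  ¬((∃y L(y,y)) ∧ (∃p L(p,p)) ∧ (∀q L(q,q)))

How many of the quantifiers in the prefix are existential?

1

Move each ¬ inward, flipping quantifiers it crosses:
  (∀y ¬L(y,y)) ∨ (∀p ¬L(p,p)) ∨ (∃q ¬L(q,q))
Pull the quantifiers to the front (each side's bound variable is not free in the other side):
  ∀y ∀p ∃q (¬L(y,y) ∨ ¬L(p,p) ∨ ¬L(q,q))
The prefix is ∀y ∀p ∃q: 2 universal, 1 existential.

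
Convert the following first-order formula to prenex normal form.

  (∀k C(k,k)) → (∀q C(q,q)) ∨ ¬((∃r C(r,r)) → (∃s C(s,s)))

Eliminate → and ↔ using ¬ and ∨.
  ¬(∀k C(k,k)) ∨ (∀q C(q,q)) ∨ ¬(¬(∃r C(r,r)) ∨ (∃s C(s,s)))
Push ¬ through the quantifiers and connectives to reach negation normal form:
  (∃k ¬C(k,k)) ∨ (∀q C(q,q)) ∨ (∃r C(r,r)) ∧ (∀s ¬C(s,s))
All bound variables are already distinct, so no renaming is needed.
Extract every quantifier outward, since the variables are now distinct and don't occur free across branches:
  ∃k ∀q ∃r ∀s (¬C(k,k) ∨ C(q,q) ∨ C(r,r) ∧ ¬C(s,s))

∃k ∀q ∃r ∀s (¬C(k,k) ∨ C(q,q) ∨ C(r,r) ∧ ¬C(s,s))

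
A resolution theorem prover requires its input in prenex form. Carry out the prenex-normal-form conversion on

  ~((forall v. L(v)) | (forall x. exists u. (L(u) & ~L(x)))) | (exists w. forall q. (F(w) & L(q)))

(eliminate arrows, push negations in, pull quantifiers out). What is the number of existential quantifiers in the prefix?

3

Push ¬ through the quantifiers and connectives to reach negation normal form:
  (exists v. ~L(v)) & (exists x. forall u. (~L(u) | L(x))) | (exists w. forall q. (F(w) & L(q)))
Pull the quantifiers to the front (each side's bound variable is not free in the other side):
  exists v. exists x. forall u. exists w. forall q. (~L(v) & (~L(u) | L(x)) | F(w) & L(q))
The prefix is exists v exists x forall u exists w forall q: 2 universal, 3 existential.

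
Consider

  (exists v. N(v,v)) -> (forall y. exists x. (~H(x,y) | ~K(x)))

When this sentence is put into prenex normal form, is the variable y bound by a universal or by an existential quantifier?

universal

Rewrite implications/biconditionals: A → B as ¬A ∨ B.
  ~(exists v. N(v,v)) | (forall y. exists x. (~H(x,y) | ~K(x)))
Move each ¬ inward, flipping quantifiers it crosses:
  (forall v. ~N(v,v)) | (forall y. exists x. (~H(x,y) | ~K(x)))
All bound variables are already distinct, so no renaming is needed.
Extract every quantifier outward, since the variables are now distinct and don't occur free across branches:
  forall v. forall y. exists x. (~N(v,v) | ~H(x,y) | ~K(x))
The quantifier forall y sits under an even number of negations (counting the antecedent side of each →), so it remains universal.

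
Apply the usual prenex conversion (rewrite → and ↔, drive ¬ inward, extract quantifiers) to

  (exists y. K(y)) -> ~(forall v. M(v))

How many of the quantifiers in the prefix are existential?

Rewrite implications/biconditionals: A → B as ¬A ∨ B.
  ~(exists y. K(y)) | ~(forall v. M(v))
Move each ¬ inward, flipping quantifiers it crosses:
  (forall y. ~K(y)) | (exists v. ~M(v))
All bound variables are already distinct, so no renaming is needed.
Finally move all quantifiers to the prefix:
  forall y. exists v. (~K(y) | ~M(v))
The prefix is forall y exists v: 1 universal, 1 existential.

1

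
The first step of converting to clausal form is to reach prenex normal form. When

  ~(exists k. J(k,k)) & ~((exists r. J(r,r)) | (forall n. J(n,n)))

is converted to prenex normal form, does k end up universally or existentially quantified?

universal

Push ¬ through the quantifiers and connectives to reach negation normal form:
  (forall k. ~J(k,k)) & (forall r. ~J(r,r)) & (exists n. ~J(n,n))
All bound variables are already distinct, so no renaming is needed.
Finally move all quantifiers to the prefix:
  forall k. forall r. exists n. (~J(k,k) & ~J(r,r) & ~J(n,n))
The quantifier exists k sits under an odd number of negations, so it flips to forall k.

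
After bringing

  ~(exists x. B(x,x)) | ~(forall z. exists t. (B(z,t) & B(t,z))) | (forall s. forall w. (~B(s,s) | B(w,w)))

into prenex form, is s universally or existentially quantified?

Push ¬ through the quantifiers and connectives to reach negation normal form:
  (forall x. ~B(x,x)) | (exists z. forall t. (~B(z,t) | ~B(t,z))) | (forall s. forall w. (~B(s,s) | B(w,w)))
Extract every quantifier outward, since the variables are now distinct and don't occur free across branches:
  forall x. exists z. forall t. forall s. forall w. (~B(x,x) | ~B(z,t) | ~B(t,z) | ~B(s,s) | B(w,w))
The quantifier forall s sits under an even number of negations, so it remains universal.

universal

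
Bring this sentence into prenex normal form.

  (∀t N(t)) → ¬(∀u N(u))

∃t ∃u (¬N(t) ∨ ¬N(u))

First replace A → B with ¬A ∨ B.
  ¬(∀t N(t)) ∨ ¬(∀u N(u))
Drive negations inward (¬∀x A ≡ ∃x ¬A, ¬∃x A ≡ ∀x ¬A, De Morgan for ∧/∨):
  (∃t ¬N(t)) ∨ (∃u ¬N(u))
Extract every quantifier outward, since the variables are now distinct and don't occur free across branches:
  ∃t ∃u (¬N(t) ∨ ¬N(u))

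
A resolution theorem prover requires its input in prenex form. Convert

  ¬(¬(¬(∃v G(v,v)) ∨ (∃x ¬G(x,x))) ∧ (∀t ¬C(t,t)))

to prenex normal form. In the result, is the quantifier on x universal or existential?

Drive negations inward (¬∀x A ≡ ∃x ¬A, ¬∃x A ≡ ∀x ¬A, De Morgan for ∧/∨):
  (∀v ¬G(v,v)) ∨ (∃x ¬G(x,x)) ∨ (∃t C(t,t))
All bound variables are already distinct, so no renaming is needed.
Pull the quantifiers to the front (each side's bound variable is not free in the other side):
  ∀v ∃x ∃t (¬G(v,v) ∨ ¬G(x,x) ∨ C(t,t))
The quantifier ∃x sits under an even number of negations, so it remains existential.

existential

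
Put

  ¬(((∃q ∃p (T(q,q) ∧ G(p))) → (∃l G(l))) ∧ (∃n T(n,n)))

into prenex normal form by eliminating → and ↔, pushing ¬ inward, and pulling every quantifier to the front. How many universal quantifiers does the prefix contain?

2

First replace A → B with ¬A ∨ B.
  ¬((¬(∃q ∃p (T(q,q) ∧ G(p))) ∨ (∃l G(l))) ∧ (∃n T(n,n)))
Push ¬ through the quantifiers and connectives to reach negation normal form:
  (∃q ∃p (T(q,q) ∧ G(p))) ∧ (∀l ¬G(l)) ∨ (∀n ¬T(n,n))
Finally move all quantifiers to the prefix:
  ∃q ∃p ∀l ∀n (T(q,q) ∧ G(p) ∧ ¬G(l) ∨ ¬T(n,n))
The prefix is ∃q ∃p ∀l ∀n: 2 universal, 2 existential.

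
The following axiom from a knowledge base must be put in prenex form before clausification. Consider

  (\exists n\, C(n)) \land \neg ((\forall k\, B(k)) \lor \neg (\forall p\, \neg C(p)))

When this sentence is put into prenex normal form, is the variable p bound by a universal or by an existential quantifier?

universal

Drive negations inward (¬∀x A ≡ ∃x ¬A, ¬∃x A ≡ ∀x ¬A, De Morgan for ∧/∨):
  (\exists n\, C(n)) \land (\exists k\, \neg B(k)) \land (\forall p\, \neg C(p))
All bound variables are already distinct, so no renaming is needed.
Pull the quantifiers to the front (each side's bound variable is not free in the other side):
  \exists n\, \exists k\, \forall p\, (C(n) \land \neg B(k) \land \neg C(p))
The quantifier \forall p sits under an even number of negations, so it remains universal.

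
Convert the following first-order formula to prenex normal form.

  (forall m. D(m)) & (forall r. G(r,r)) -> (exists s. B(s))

exists m. exists r. exists s. (~D(m) | ~G(r,r) | B(s))

Eliminate → and ↔ using ¬ and ∨.
  ~((forall m. D(m)) & (forall r. G(r,r))) | (exists s. B(s))
Push ¬ through the quantifiers and connectives to reach negation normal form:
  (exists m. ~D(m)) | (exists r. ~G(r,r)) | (exists s. B(s))
All bound variables are already distinct, so no renaming is needed.
Finally move all quantifiers to the prefix:
  exists m. exists r. exists s. (~D(m) | ~G(r,r) | B(s))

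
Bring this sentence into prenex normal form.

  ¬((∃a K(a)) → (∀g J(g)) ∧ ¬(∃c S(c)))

Eliminate → and ↔ using ¬ and ∨.
  ¬(¬(∃a K(a)) ∨ (∀g J(g)) ∧ ¬(∃c S(c)))
Move each ¬ inward, flipping quantifiers it crosses:
  (∃a K(a)) ∧ ((∃g ¬J(g)) ∨ (∃c S(c)))
Extract every quantifier outward, since the variables are now distinct and don't occur free across branches:
  ∃a ∃g ∃c (K(a) ∧ (¬J(g) ∨ S(c)))

∃a ∃g ∃c (K(a) ∧ (¬J(g) ∨ S(c)))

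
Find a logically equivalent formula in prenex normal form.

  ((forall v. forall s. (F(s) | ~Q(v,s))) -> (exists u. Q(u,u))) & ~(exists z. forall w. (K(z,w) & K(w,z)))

Rewrite implications/biconditionals: A → B as ¬A ∨ B.
  (~(forall v. forall s. (F(s) | ~Q(v,s))) | (exists u. Q(u,u))) & ~(exists z. forall w. (K(z,w) & K(w,z)))
Push ¬ through the quantifiers and connectives to reach negation normal form:
  ((exists v. exists s. (~F(s) & Q(v,s))) | (exists u. Q(u,u))) & (forall z. exists w. (~K(z,w) | ~K(w,z)))
Finally move all quantifiers to the prefix:
  exists v. exists s. exists u. forall z. exists w. ((~F(s) & Q(v,s) | Q(u,u)) & (~K(z,w) | ~K(w,z)))

exists v. exists s. exists u. forall z. exists w. ((~F(s) & Q(v,s) | Q(u,u)) & (~K(z,w) | ~K(w,z)))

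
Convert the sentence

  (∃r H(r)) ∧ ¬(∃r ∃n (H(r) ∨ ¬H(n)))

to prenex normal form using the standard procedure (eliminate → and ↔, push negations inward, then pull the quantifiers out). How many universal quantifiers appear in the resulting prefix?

2

Drive negations inward (¬∀x A ≡ ∃x ¬A, ¬∃x A ≡ ∀x ¬A, De Morgan for ∧/∨):
  (∃r H(r)) ∧ (∀r ∀n (¬H(r) ∧ H(n)))
Rename bound variables to avoid capture: r↦u.
  (∃r H(r)) ∧ (∀u ∀n (¬H(u) ∧ H(n)))
Finally move all quantifiers to the prefix:
  ∃r ∀u ∀n (H(r) ∧ ¬H(u) ∧ H(n))
The prefix is ∃r ∀u ∀n: 2 universal, 1 existential.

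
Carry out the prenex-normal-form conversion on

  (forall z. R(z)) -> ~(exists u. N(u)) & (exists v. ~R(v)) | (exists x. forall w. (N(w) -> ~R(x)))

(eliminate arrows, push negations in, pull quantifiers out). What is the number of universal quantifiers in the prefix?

Eliminate → and ↔ using ¬ and ∨.
  ~(forall z. R(z)) | ~(exists u. N(u)) & (exists v. ~R(v)) | (exists x. forall w. (~N(w) | ~R(x)))
Drive negations inward (¬∀x A ≡ ∃x ¬A, ¬∃x A ≡ ∀x ¬A, De Morgan for ∧/∨):
  (exists z. ~R(z)) | (forall u. ~N(u)) & (exists v. ~R(v)) | (exists x. forall w. (~N(w) | ~R(x)))
Pull the quantifiers to the front (each side's bound variable is not free in the other side):
  exists z. forall u. exists v. exists x. forall w. (~R(z) | ~N(u) & ~R(v) | ~N(w) | ~R(x))
The prefix is exists z forall u exists v exists x forall w: 2 universal, 3 existential.

2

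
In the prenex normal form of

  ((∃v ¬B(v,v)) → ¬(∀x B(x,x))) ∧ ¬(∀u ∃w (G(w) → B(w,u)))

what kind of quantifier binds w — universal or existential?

First replace A → B with ¬A ∨ B.
  (¬(∃v ¬B(v,v)) ∨ ¬(∀x B(x,x))) ∧ ¬(∀u ∃w (¬G(w) ∨ B(w,u)))
Move each ¬ inward, flipping quantifiers it crosses:
  ((∀v B(v,v)) ∨ (∃x ¬B(x,x))) ∧ (∃u ∀w (G(w) ∧ ¬B(w,u)))
All bound variables are already distinct, so no renaming is needed.
Finally move all quantifiers to the prefix:
  ∀v ∃x ∃u ∀w ((B(v,v) ∨ ¬B(x,x)) ∧ G(w) ∧ ¬B(w,u))
The quantifier ∃w sits under an odd number of negations (counting the antecedent side of each →), so it flips to ∀w.

universal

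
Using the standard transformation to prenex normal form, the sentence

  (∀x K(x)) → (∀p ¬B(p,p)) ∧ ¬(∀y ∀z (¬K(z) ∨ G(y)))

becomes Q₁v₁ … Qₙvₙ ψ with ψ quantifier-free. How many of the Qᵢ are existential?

3

Rewrite implications/biconditionals: A → B as ¬A ∨ B.
  ¬(∀x K(x)) ∨ (∀p ¬B(p,p)) ∧ ¬(∀y ∀z (¬K(z) ∨ G(y)))
Move each ¬ inward, flipping quantifiers it crosses:
  (∃x ¬K(x)) ∨ (∀p ¬B(p,p)) ∧ (∃y ∃z (K(z) ∧ ¬G(y)))
Finally move all quantifiers to the prefix:
  ∃x ∀p ∃y ∃z (¬K(x) ∨ ¬B(p,p) ∧ K(z) ∧ ¬G(y))
The prefix is ∃x ∀p ∃y ∃z: 1 universal, 3 existential.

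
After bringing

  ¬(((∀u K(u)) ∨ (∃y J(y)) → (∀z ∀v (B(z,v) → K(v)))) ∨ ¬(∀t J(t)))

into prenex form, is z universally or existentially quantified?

First replace A → B with ¬A ∨ B.
  ¬(¬((∀u K(u)) ∨ (∃y J(y))) ∨ (∀z ∀v (¬B(z,v) ∨ K(v))) ∨ ¬(∀t J(t)))
Push ¬ through the quantifiers and connectives to reach negation normal form:
  ((∀u K(u)) ∨ (∃y J(y))) ∧ (∃z ∃v (B(z,v) ∧ ¬K(v))) ∧ (∀t J(t))
Finally move all quantifiers to the prefix:
  ∀u ∃y ∃z ∃v ∀t ((K(u) ∨ J(y)) ∧ B(z,v) ∧ ¬K(v) ∧ J(t))
The quantifier ∀z sits under an odd number of negations (counting the antecedent side of each →), so it flips to ∃z.

existential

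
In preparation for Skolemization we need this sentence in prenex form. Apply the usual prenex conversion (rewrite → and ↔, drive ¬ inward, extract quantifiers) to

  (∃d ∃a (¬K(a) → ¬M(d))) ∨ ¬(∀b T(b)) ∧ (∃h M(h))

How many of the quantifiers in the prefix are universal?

0

Rewrite implications/biconditionals: A → B as ¬A ∨ B.
  (∃d ∃a (¬¬K(a) ∨ ¬M(d))) ∨ ¬(∀b T(b)) ∧ (∃h M(h))
Drive negations inward (¬∀x A ≡ ∃x ¬A, ¬∃x A ≡ ∀x ¬A, De Morgan for ∧/∨):
  (∃d ∃a (K(a) ∨ ¬M(d))) ∨ (∃b ¬T(b)) ∧ (∃h M(h))
Extract every quantifier outward, since the variables are now distinct and don't occur free across branches:
  ∃d ∃a ∃b ∃h (K(a) ∨ ¬M(d) ∨ ¬T(b) ∧ M(h))
The prefix is ∃d ∃a ∃b ∃h: 0 universal, 4 existential.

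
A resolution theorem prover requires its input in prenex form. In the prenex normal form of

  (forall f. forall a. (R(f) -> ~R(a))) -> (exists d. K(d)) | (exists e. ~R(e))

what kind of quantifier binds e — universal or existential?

existential

First replace A → B with ¬A ∨ B.
  ~(forall f. forall a. (~R(f) | ~R(a))) | (exists d. K(d)) | (exists e. ~R(e))
Drive negations inward (¬∀x A ≡ ∃x ¬A, ¬∃x A ≡ ∀x ¬A, De Morgan for ∧/∨):
  (exists f. exists a. (R(f) & R(a))) | (exists d. K(d)) | (exists e. ~R(e))
All bound variables are already distinct, so no renaming is needed.
Pull the quantifiers to the front (each side's bound variable is not free in the other side):
  exists f. exists a. exists d. exists e. (R(f) & R(a) | K(d) | ~R(e))
The quantifier exists e sits under an even number of negations (counting the antecedent side of each →), so it remains existential.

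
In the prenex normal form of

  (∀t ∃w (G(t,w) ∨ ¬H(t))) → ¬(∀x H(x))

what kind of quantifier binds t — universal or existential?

Rewrite implications/biconditionals: A → B as ¬A ∨ B.
  ¬(∀t ∃w (G(t,w) ∨ ¬H(t))) ∨ ¬(∀x H(x))
Push ¬ through the quantifiers and connectives to reach negation normal form:
  (∃t ∀w (¬G(t,w) ∧ H(t))) ∨ (∃x ¬H(x))
Finally move all quantifiers to the prefix:
  ∃t ∀w ∃x (¬G(t,w) ∧ H(t) ∨ ¬H(x))
The quantifier ∀t sits under an odd number of negations (counting the antecedent side of each →), so it flips to ∃t.

existential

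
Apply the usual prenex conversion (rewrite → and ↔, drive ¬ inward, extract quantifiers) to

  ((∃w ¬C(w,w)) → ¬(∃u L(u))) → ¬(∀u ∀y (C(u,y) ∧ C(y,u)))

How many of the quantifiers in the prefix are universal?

Eliminate → and ↔ using ¬ and ∨.
  ¬(¬(∃w ¬C(w,w)) ∨ ¬(∃u L(u))) ∨ ¬(∀u ∀y (C(u,y) ∧ C(y,u)))
Drive negations inward (¬∀x A ≡ ∃x ¬A, ¬∃x A ≡ ∀x ¬A, De Morgan for ∧/∨):
  (∃w ¬C(w,w)) ∧ (∃u L(u)) ∨ (∃u ∃y (¬C(u,y) ∨ ¬C(y,u)))
Give each quantifier a distinct variable: u↦w1.
  (∃w ¬C(w,w)) ∧ (∃u L(u)) ∨ (∃w1 ∃y (¬C(w1,y) ∨ ¬C(y,w1)))
Finally move all quantifiers to the prefix:
  ∃w ∃u ∃w1 ∃y (¬C(w,w) ∧ L(u) ∨ ¬C(w1,y) ∨ ¬C(y,w1))
The prefix is ∃w ∃u ∃w1 ∃y: 0 universal, 4 existential.

0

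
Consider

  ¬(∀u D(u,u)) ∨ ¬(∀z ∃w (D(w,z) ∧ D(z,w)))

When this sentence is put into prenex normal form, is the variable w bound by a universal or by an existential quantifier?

universal

Drive negations inward (¬∀x A ≡ ∃x ¬A, ¬∃x A ≡ ∀x ¬A, De Morgan for ∧/∨):
  (∃u ¬D(u,u)) ∨ (∃z ∀w (¬D(w,z) ∨ ¬D(z,w)))
All bound variables are already distinct, so no renaming is needed.
Finally move all quantifiers to the prefix:
  ∃u ∃z ∀w (¬D(u,u) ∨ ¬D(w,z) ∨ ¬D(z,w))
The quantifier ∃w sits under an odd number of negations, so it flips to ∀w.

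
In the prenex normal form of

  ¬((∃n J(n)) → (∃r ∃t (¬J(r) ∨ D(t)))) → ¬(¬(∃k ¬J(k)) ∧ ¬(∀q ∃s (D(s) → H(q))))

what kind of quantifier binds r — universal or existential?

First replace A → B with ¬A ∨ B.
  ¬¬(¬(∃n J(n)) ∨ (∃r ∃t (¬J(r) ∨ D(t)))) ∨ ¬(¬(∃k ¬J(k)) ∧ ¬(∀q ∃s (¬D(s) ∨ H(q))))
Move each ¬ inward, flipping quantifiers it crosses:
  (∀n ¬J(n)) ∨ (∃r ∃t (¬J(r) ∨ D(t))) ∨ (∃k ¬J(k)) ∨ (∀q ∃s (¬D(s) ∨ H(q)))
Finally move all quantifiers to the prefix:
  ∀n ∃r ∃t ∃k ∀q ∃s (¬J(n) ∨ ¬J(r) ∨ D(t) ∨ ¬J(k) ∨ ¬D(s) ∨ H(q))
The quantifier ∃r sits under an even number of negations (counting the antecedent side of each →), so it remains existential.

existential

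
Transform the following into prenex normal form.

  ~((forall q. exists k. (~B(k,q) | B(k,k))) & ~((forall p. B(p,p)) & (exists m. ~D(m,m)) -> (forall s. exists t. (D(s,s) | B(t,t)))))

Eliminate → and ↔ using ¬ and ∨.
  ~((forall q. exists k. (~B(k,q) | B(k,k))) & ~(~((forall p. B(p,p)) & (exists m. ~D(m,m))) | (forall s. exists t. (D(s,s) | B(t,t)))))
Move each ¬ inward, flipping quantifiers it crosses:
  (exists q. forall k. (B(k,q) & ~B(k,k))) | (exists p. ~B(p,p)) | (forall m. D(m,m)) | (forall s. exists t. (D(s,s) | B(t,t)))
All bound variables are already distinct, so no renaming is needed.
Finally move all quantifiers to the prefix:
  exists q. forall k. exists p. forall m. forall s. exists t. (B(k,q) & ~B(k,k) | ~B(p,p) | D(m,m) | D(s,s) | B(t,t))

exists q. forall k. exists p. forall m. forall s. exists t. (B(k,q) & ~B(k,k) | ~B(p,p) | D(m,m) | D(s,s) | B(t,t))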